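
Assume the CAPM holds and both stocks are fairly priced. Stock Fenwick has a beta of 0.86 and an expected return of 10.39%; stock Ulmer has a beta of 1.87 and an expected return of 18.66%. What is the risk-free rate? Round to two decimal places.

Both satisfy E(R) = R_f + β·MRP, so the slope of the SML is
MRP = (18.66% − 10.39%) / (1.87 − 0.86) = 8.27% / 1.01 = 8.1881%
R_f = E(R_Fenwick) − β_Fenwick·MRP = 10.39% − 0.86 × 8.1881% = 3.3482%

3.35%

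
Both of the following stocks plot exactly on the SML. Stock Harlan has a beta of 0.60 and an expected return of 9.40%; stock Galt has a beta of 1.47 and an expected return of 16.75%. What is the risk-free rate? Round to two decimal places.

4.33%

Both satisfy E(R) = R_f + β·MRP, so the slope of the SML is
MRP = (16.75% − 9.40%) / (1.47 − 0.60) = 7.35% / 0.87 = 8.4483%
R_f = E(R_Harlan) − β_Harlan·MRP = 9.40% − 0.60 × 8.4483% = 4.3310%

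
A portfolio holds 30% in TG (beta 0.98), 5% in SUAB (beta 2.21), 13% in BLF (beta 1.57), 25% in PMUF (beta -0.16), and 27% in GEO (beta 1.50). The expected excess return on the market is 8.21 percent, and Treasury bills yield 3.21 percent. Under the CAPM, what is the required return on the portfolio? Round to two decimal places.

β_P = Σ w_i β_i = 0.30×0.98 + 0.05×2.21 + 0.13×1.57 + 0.25×-0.16 + 0.27×1.50 = 0.9736
E(R_P) = R_f + β_P × MRP = 3.21% + 0.9736 × 8.21% = 11.20%

11.20%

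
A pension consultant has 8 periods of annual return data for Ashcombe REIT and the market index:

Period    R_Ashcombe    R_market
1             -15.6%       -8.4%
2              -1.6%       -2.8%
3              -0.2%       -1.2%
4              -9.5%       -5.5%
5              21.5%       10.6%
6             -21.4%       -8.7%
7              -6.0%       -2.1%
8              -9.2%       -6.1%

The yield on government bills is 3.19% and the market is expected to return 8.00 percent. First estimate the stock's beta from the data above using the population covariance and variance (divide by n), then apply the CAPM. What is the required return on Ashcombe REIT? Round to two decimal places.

Mean R_i = (-15.6 − 1.6 − 0.2 − 9.5 + 21.5 − 21.4 − 6.0 − 9.2) / 8 = -5.2500%
Mean R_m = (-8.4 − 2.8 − 1.2 − 5.5 + 10.6 − 8.7 − 2.1 − 6.1) / 8 = -3.0250%
Σ(R_i − R̄_i)(R_m − R̄_m) = 543.7600  ⇒  Cov = 543.7600 / 8 = 67.9700
Σ(R_m − R̄_m)² = 266.5550  ⇒  Var(R_m) = 266.5550 / 8 = 33.3194
β = Cov / Var(R_m) = 67.9700 / 33.3194 = 2.0400
MRP = 8.00% − 3.19% = 4.81%
E(R) = R_f + β × MRP = 3.19% + 2.0400 × 4.81% = 13.00%

13.00%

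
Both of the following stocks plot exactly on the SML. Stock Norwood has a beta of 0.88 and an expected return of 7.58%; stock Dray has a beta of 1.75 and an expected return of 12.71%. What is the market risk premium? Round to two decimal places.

5.90%

Both satisfy E(R) = R_f + β·MRP, so the slope of the SML is
MRP = (12.71% − 7.58%) / (1.75 − 0.88) = 5.13% / 0.87 = 5.8966%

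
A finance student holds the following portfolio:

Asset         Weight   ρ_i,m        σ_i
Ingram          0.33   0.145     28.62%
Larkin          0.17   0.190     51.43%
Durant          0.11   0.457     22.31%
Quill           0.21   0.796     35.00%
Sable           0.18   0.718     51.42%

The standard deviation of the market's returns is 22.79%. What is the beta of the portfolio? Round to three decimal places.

β_Ingram = 0.145 × 28.62% / 22.79% = 0.1821
β_Larkin = 0.190 × 51.43% / 22.79% = 0.4288
β_Durant = 0.457 × 22.31% / 22.79% = 0.4474
β_Quill = 0.796 × 35.00% / 22.79% = 1.2225
β_Sable = 0.718 × 51.42% / 22.79% = 1.6200
β_P = Σ w_i β_i = 0.33×0.1821 + 0.17×0.4288 + 0.11×0.4474 + 0.21×1.2225 + 0.18×1.6200 = 0.7305

0.731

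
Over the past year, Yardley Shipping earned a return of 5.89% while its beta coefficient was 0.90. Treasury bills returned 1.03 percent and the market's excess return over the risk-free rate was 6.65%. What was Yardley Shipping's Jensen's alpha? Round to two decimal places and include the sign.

CAPM benchmark = R_f + β(R_m − R_f) = 1.03% + 0.90 × 6.65% = 7.0150%
α = actual − benchmark = 5.89% − 7.0150% = -1.13%

-1.13%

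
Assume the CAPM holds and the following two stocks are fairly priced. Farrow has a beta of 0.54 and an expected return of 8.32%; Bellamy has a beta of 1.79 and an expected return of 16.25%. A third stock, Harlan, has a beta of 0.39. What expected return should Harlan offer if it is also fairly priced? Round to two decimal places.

7.37%

MRP (SML slope) = (16.25% − 8.32%) / (1.79 − 0.54) = 7.93% / 1.25 = 6.3440%
R_f (intercept) = 8.32% − 0.54 × 6.3440% = 4.8942%
E(R_Harlan) = R_f + β × MRP = 4.8942% + 0.39 × 6.3440% = 7.37%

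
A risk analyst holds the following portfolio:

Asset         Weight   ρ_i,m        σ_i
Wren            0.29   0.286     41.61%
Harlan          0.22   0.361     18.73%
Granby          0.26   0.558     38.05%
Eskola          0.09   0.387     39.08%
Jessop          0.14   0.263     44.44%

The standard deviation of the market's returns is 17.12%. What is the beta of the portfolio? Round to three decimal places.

0.786

β_Wren = 0.286 × 41.61% / 17.12% = 0.6951
β_Harlan = 0.361 × 18.73% / 17.12% = 0.3949
β_Granby = 0.558 × 38.05% / 17.12% = 1.2402
β_Eskola = 0.387 × 39.08% / 17.12% = 0.8834
β_Jessop = 0.263 × 44.44% / 17.12% = 0.6827
β_P = Σ w_i β_i = 0.29×0.6951 + 0.22×0.3949 + 0.26×1.2402 + 0.09×0.8834 + 0.14×0.6827 = 0.7860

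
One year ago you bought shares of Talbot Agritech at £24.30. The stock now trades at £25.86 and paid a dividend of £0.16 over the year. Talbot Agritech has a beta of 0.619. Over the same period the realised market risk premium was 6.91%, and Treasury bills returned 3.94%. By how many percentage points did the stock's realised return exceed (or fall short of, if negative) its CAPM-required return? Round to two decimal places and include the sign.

-1.14%

Realised HPR = (P1 + D1 − P0) / P0 = (25.86 + 0.16 − 24.30) / 24.30 = 1.72 / 24.30 = 7.0782%
CAPM required = R_f + β·MRP = 3.94% + 0.619 × 6.91% = 8.21729%
α = realised − required = 7.0782% − 8.21729% = -1.14%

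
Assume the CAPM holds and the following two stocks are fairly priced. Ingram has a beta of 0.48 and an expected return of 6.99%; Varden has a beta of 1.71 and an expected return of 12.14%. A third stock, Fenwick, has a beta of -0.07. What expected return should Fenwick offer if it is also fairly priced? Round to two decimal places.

4.69%

MRP (SML slope) = (12.14% − 6.99%) / (1.71 − 0.48) = 5.15% / 1.23 = 4.1870%
R_f (intercept) = 6.99% − 0.48 × 4.1870% = 4.9802%
E(R_Fenwick) = R_f + β × MRP = 4.9802% + -0.07 × 4.1870% = 4.69%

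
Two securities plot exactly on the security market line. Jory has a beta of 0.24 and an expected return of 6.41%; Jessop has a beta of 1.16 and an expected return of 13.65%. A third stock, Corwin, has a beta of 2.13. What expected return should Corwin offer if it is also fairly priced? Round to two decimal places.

21.28%

MRP (SML slope) = (13.65% − 6.41%) / (1.16 − 0.24) = 7.24% / 0.92 = 7.8696%
R_f (intercept) = 6.41% − 0.24 × 7.8696% = 4.5213%
E(R_Corwin) = R_f + β × MRP = 4.5213% + 2.13 × 7.8696% = 21.28%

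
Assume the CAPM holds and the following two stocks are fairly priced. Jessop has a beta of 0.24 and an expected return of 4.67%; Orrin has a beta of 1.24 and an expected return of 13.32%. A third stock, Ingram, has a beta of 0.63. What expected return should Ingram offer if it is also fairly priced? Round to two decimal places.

8.04%

MRP (SML slope) = (13.32% − 4.67%) / (1.24 − 0.24) = 8.65% / 1.00 = 8.6500%
R_f (intercept) = 4.67% − 0.24 × 8.6500% = 2.5940%
E(R_Ingram) = R_f + β × MRP = 2.5940% + 0.63 × 8.6500% = 8.04%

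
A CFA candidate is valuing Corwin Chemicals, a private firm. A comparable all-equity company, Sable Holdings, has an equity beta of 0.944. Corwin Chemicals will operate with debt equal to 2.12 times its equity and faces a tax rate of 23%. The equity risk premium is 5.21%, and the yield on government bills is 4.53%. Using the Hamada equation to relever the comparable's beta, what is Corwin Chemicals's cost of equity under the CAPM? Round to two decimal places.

17.48%

β_L = β_U × [1 + (1 − t)(D/E)] = 0.944 × [1 + (1 − 0.23) × 2.12]
    = 0.944 × [1 + 0.77 × 2.12] = 0.944 × 2.6324 = 2.4850
E(R) = R_f + β_L × MRP = 4.53% + 2.4850 × 5.21% = 17.48%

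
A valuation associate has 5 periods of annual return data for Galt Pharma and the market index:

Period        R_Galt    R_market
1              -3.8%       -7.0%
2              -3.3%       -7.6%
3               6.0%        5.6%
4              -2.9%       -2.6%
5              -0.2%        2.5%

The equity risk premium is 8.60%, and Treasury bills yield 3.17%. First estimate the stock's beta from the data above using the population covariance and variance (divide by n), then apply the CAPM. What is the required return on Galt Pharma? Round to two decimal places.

Mean R_i = (-3.8 − 3.3 + 6.0 − 2.9 − 0.2) / 5 = -0.8400%
Mean R_m = (-7.0 − 7.6 + 5.6 − 2.6 + 2.5) / 5 = -1.8200%
Σ(R_i − R̄_i)(R_m − R̄_m) = 84.6760  ⇒  Cov = 84.6760 / 5 = 16.9352
Σ(R_m − R̄_m)² = 134.5680  ⇒  Var(R_m) = 134.5680 / 5 = 26.9136
β = Cov / Var(R_m) = 16.9352 / 26.9136 = 0.6292
E(R) = R_f + β × MRP = 3.17% + 0.6292 × 8.60% = 8.58%

8.58%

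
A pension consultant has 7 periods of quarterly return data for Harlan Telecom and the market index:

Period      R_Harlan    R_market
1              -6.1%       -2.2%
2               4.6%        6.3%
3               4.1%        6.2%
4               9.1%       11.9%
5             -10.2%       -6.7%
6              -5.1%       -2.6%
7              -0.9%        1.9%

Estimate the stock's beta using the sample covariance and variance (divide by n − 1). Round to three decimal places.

1.068

Mean R_i = (-6.1 + 4.6 + 4.1 + 9.1 − 10.2 − 5.1 − 0.9) / 7 = -0.6429%
Mean R_m = (-2.2 + 6.3 + 6.2 + 11.9 − 6.7 − 2.6 + 1.9) / 7 = 2.1143%
Σ(R_i − R̄_i)(R_m − R̄_m) = 265.5143  ⇒  Cov = 265.5143 / 6 = 44.2524
Σ(R_m − R̄_m)² = 248.5486  ⇒  Var(R_m) = 248.5486 / 6 = 41.4248
β = Cov / Var(R_m) = 44.2524 / 41.4248 = 1.0683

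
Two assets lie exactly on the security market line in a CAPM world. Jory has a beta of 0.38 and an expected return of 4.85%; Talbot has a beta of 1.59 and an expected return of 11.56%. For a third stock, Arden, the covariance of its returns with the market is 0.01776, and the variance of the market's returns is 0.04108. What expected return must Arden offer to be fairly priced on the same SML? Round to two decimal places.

MRP = (11.56% − 4.85%) / (1.59 − 0.38) = 5.5455%
R_f = 4.85% − 0.38 × 5.5455% = 2.7427%
β_Arden = Cov / Var(R_m) = 0.01776 / 0.04108 = 0.4323
E(R_Arden) = R_f + β × MRP = 2.7427% + 0.4323 × 5.5455% = 5.14%

5.14%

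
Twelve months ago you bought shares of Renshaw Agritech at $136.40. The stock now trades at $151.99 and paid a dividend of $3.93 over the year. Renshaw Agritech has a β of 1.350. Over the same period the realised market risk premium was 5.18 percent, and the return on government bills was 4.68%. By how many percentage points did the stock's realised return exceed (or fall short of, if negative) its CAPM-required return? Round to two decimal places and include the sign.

+2.64%

Realised HPR = (P1 + D1 − P0) / P0 = (151.99 + 3.93 − 136.40) / 136.40 = 19.52 / 136.40 = 14.3109%
CAPM required = R_f + β·MRP = 4.68% + 1.350 × 5.18% = 11.67300%
α = realised − required = 14.3109% − 11.67300% = +2.64%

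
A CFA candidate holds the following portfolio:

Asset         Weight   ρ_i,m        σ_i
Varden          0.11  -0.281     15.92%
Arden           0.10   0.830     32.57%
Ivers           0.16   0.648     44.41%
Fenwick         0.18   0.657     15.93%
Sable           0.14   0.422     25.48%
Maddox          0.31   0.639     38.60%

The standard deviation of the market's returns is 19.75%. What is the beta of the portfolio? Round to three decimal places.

β_Varden = -0.281 × 15.92% / 19.75% = -0.2265
β_Arden = 0.830 × 32.57% / 19.75% = 1.3688
β_Ivers = 0.648 × 44.41% / 19.75% = 1.4571
β_Fenwick = 0.657 × 15.93% / 19.75% = 0.5299
β_Sable = 0.422 × 25.48% / 19.75% = 0.5444
β_Maddox = 0.639 × 38.60% / 19.75% = 1.2489
β_P = Σ w_i β_i = 0.11×-0.2265 + 0.10×1.3688 + 0.16×1.4571 + 0.18×0.5299 + 0.14×0.5444 + 0.31×1.2489 = 0.9039

0.904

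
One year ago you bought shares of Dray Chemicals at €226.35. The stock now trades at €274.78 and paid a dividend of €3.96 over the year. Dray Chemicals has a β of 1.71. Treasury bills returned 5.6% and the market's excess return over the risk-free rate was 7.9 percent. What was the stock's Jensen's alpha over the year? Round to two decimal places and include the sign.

Realised HPR = (P1 + D1 − P0) / P0 = (274.78 + 3.96 − 226.35) / 226.35 = 52.39 / 226.35 = 23.1456%
CAPM required = R_f + β·MRP = 5.6% + 1.71 × 7.9% = 19.1090%
α = realised − required = 23.1456% − 19.1090% = +4.04%

+4.04%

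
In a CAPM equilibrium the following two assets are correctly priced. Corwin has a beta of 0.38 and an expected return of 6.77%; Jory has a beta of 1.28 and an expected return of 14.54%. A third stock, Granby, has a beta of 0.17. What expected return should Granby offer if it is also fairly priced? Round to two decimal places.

MRP (SML slope) = (14.54% − 6.77%) / (1.28 − 0.38) = 7.77% / 0.90 = 8.6333%
R_f (intercept) = 6.77% − 0.38 × 8.6333% = 3.4893%
E(R_Granby) = R_f + β × MRP = 3.4893% + 0.17 × 8.6333% = 4.96%

4.96%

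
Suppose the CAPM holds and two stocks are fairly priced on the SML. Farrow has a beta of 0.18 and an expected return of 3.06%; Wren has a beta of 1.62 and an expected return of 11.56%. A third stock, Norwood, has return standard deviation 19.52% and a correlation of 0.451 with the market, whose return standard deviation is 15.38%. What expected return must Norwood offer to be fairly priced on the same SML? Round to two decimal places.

5.38%

MRP = (11.56% − 3.06%) / (1.62 − 0.18) = 5.9028%
R_f = 3.06% − 0.18 × 5.9028% = 1.9975%
β_Norwood = ρ·σ_i/σ_m = 0.451 × 19.52 / 15.38 = 0.5724
E(R_Norwood) = R_f + β × MRP = 1.9975% + 0.5724 × 5.9028% = 5.38%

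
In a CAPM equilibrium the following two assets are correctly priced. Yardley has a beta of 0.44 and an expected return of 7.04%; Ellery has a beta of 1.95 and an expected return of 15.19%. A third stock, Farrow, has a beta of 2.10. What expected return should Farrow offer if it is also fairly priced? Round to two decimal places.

MRP (SML slope) = (15.19% − 7.04%) / (1.95 − 0.44) = 8.15% / 1.51 = 5.3974%
R_f (intercept) = 7.04% − 0.44 × 5.3974% = 4.6651%
E(R_Farrow) = R_f + β × MRP = 4.6651% + 2.10 × 5.3974% = 16.00%

16.00%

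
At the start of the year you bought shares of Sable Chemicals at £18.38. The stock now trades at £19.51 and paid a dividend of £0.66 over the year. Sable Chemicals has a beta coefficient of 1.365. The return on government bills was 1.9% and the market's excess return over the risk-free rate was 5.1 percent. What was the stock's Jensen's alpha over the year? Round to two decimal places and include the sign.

+0.88%

Realised HPR = (P1 + D1 − P0) / P0 = (19.51 + 0.66 − 18.38) / 18.38 = 1.79 / 18.38 = 9.7388%
CAPM required = R_f + β·MRP = 1.9% + 1.365 × 5.1% = 8.8615%
α = realised − required = 9.7388% − 8.8615% = +0.88%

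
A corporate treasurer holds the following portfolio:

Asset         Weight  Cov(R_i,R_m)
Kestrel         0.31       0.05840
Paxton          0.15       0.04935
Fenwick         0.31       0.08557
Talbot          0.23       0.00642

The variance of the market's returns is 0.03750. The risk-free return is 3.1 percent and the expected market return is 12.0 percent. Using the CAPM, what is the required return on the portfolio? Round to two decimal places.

15.80%

β_Kestrel = 0.05840 / 0.03750 = 1.5573
β_Paxton = 0.04935 / 0.03750 = 1.3160
β_Fenwick = 0.08557 / 0.03750 = 2.2819
β_Talbot = 0.00642 / 0.03750 = 0.1712
β_P = Σ w_i β_i = 0.31×1.5573 + 0.15×1.3160 + 0.31×2.2819 + 0.23×0.1712 = 1.4269
MRP = 12.0% − 3.1% = 8.90%
E(R_P) = R_f + β_P × MRP = 3.1% + 1.4269 × 8.9% = 15.80%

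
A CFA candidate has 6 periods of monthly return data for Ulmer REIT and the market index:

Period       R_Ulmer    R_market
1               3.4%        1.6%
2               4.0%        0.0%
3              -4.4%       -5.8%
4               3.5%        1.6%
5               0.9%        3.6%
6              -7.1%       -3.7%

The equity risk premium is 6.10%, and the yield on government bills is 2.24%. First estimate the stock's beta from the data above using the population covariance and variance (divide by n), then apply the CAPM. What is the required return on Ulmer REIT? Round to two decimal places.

Mean R_i = (3.4 + 4.0 − 4.4 + 3.5 + 0.9 − 7.1) / 6 = 0.0500%
Mean R_m = (1.6 + 0.0 − 5.8 + 1.6 + 3.6 − 3.7) / 6 = -0.4500%
Σ(R_i − R̄_i)(R_m − R̄_m) = 66.2050  ⇒  Cov = 66.2050 / 6 = 11.0342
Σ(R_m − R̄_m)² = 64.1950  ⇒  Var(R_m) = 64.1950 / 6 = 10.6992
β = Cov / Var(R_m) = 11.0342 / 10.6992 = 1.0313
E(R) = R_f + β × MRP = 2.24% + 1.0313 × 6.10% = 8.53%

8.53%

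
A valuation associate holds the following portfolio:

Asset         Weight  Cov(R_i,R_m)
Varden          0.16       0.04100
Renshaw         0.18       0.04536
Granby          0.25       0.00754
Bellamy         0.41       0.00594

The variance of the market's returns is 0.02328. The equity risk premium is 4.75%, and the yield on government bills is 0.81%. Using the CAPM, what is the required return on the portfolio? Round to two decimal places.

β_Varden = 0.04100 / 0.02328 = 1.7612
β_Renshaw = 0.04536 / 0.02328 = 1.9485
β_Granby = 0.00754 / 0.02328 = 0.3239
β_Bellamy = 0.00594 / 0.02328 = 0.2552
β_P = Σ w_i β_i = 0.16×1.7612 + 0.18×1.9485 + 0.25×0.3239 + 0.41×0.2552 = 0.8181
E(R_P) = R_f + β_P × MRP = 0.81% + 0.8181 × 4.75% = 4.70%

4.70%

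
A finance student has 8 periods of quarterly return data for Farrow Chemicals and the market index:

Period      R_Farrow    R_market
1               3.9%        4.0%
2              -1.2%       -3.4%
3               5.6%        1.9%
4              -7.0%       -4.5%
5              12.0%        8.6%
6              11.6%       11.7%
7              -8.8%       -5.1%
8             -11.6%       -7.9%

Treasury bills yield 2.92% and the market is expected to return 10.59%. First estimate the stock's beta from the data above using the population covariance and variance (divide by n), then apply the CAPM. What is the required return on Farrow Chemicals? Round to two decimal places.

Mean R_i = (3.9 − 1.2 + 5.6 − 7.0 + 12.0 + 11.6 − 8.8 − 11.6) / 8 = 0.5625%
Mean R_m = (4.0 − 3.4 + 1.9 − 4.5 + 8.6 + 11.7 − 5.1 − 7.9) / 8 = 0.6625%
Σ(R_i − R̄_i)(R_m − R̄_m) = 434.2788  ⇒  Cov = 434.2788 / 8 = 54.2849
Σ(R_m − R̄_m)² = 347.1788  ⇒  Var(R_m) = 347.1788 / 8 = 43.3974
β = Cov / Var(R_m) = 54.2849 / 43.3974 = 1.2509
MRP = 10.59% − 2.92% = 7.67%
E(R) = R_f + β × MRP = 2.92% + 1.2509 × 7.67% = 12.51%

12.51%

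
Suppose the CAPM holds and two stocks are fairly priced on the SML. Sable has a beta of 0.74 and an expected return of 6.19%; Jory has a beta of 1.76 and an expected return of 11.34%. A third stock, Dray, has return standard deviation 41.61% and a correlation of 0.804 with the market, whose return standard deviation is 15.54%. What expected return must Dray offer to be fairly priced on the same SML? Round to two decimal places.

13.32%

MRP = (11.34% − 6.19%) / (1.76 − 0.74) = 5.0490%
R_f = 6.19% − 0.74 × 5.0490% = 2.4537%
β_Dray = ρ·σ_i/σ_m = 0.804 × 41.61 / 15.54 = 2.1528
E(R_Dray) = R_f + β × MRP = 2.4537% + 2.1528 × 5.0490% = 13.32%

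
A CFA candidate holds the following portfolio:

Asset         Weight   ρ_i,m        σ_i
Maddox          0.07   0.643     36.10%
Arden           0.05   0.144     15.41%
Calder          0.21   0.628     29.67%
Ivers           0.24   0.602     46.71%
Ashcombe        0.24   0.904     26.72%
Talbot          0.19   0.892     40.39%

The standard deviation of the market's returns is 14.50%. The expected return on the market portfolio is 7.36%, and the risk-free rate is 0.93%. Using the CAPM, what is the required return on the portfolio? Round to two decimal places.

β_Maddox = 0.643 × 36.10% / 14.50% = 1.6008
β_Arden = 0.144 × 15.41% / 14.50% = 0.1530
β_Calder = 0.628 × 29.67% / 14.50% = 1.2850
β_Ivers = 0.602 × 46.71% / 14.50% = 1.9393
β_Ashcombe = 0.904 × 26.72% / 14.50% = 1.6659
β_Talbot = 0.892 × 40.39% / 14.50% = 2.4847
β_P = Σ w_i β_i = 0.07×1.6008 + 0.05×0.1530 + 0.21×1.2850 + 0.24×1.9393 + 0.24×1.6659 + 0.19×2.4847 = 1.7269
MRP = 7.36% − 0.93% = 6.43%
E(R_P) = R_f + β_P × MRP = 0.93% + 1.7269 × 6.43% = 12.03%

12.03%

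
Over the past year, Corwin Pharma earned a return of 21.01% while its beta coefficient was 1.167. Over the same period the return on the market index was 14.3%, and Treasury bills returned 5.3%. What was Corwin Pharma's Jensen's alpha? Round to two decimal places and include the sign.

Market excess return = 14.3% − 5.3% = 9.00%
CAPM benchmark = R_f + β(R_m − R_f) = 5.3% + 1.167 × 9.0% = 15.8030%
α = actual − benchmark = 21.01% − 15.8030% = +5.21%

+5.21%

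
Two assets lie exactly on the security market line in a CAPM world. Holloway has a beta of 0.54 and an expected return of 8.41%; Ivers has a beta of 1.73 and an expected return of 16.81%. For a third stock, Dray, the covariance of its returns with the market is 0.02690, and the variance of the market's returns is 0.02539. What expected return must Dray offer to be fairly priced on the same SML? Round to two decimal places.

MRP = (16.81% − 8.41%) / (1.73 − 0.54) = 7.0588%
R_f = 8.41% − 0.54 × 7.0588% = 4.5982%
β_Dray = Cov / Var(R_m) = 0.02690 / 0.02539 = 1.0595
E(R_Dray) = R_f + β × MRP = 4.5982% + 1.0595 × 7.0588% = 12.08%

12.08%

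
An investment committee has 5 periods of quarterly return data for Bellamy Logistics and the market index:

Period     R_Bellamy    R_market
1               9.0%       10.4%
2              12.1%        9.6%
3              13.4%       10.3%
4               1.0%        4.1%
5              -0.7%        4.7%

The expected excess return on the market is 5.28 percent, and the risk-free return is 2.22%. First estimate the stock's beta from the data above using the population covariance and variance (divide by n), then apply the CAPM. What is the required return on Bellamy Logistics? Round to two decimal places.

12.43%

Mean R_i = (9.0 + 12.1 + 13.4 + 1.0 − 0.7) / 5 = 6.9600%
Mean R_m = (10.4 + 9.6 + 10.3 + 4.1 + 4.7) / 5 = 7.8200%
Σ(R_i − R̄_i)(R_m − R̄_m) = 76.4540  ⇒  Cov = 76.4540 / 5 = 15.2908
Σ(R_m − R̄_m)² = 39.5480  ⇒  Var(R_m) = 39.5480 / 5 = 7.9096
β = Cov / Var(R_m) = 15.2908 / 7.9096 = 1.9332
E(R) = R_f + β × MRP = 2.22% + 1.9332 × 5.28% = 12.43%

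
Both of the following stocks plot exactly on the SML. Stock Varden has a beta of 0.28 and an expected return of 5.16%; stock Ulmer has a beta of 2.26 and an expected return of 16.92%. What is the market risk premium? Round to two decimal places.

5.94%

Both satisfy E(R) = R_f + β·MRP, so the slope of the SML is
MRP = (16.92% − 5.16%) / (2.26 − 0.28) = 11.76% / 1.98 = 5.9394%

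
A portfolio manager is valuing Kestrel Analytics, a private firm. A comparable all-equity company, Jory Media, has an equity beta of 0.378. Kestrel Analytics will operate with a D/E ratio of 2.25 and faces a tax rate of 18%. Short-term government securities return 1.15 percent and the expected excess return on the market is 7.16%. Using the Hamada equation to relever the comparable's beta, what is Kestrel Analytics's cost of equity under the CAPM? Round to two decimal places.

β_L = β_U × [1 + (1 − t)(D/E)] = 0.378 × [1 + (1 − 0.18) × 2.25]
    = 0.378 × [1 + 0.82 × 2.25] = 0.378 × 2.8450 = 1.0754
E(R) = R_f + β_L × MRP = 1.15% + 1.0754 × 7.16% = 8.85%

8.85%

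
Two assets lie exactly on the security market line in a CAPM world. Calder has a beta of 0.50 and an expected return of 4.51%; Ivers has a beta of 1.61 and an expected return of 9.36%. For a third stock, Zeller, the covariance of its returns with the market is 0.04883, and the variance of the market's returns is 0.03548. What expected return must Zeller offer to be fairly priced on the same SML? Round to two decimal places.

MRP = (9.36% − 4.51%) / (1.61 − 0.50) = 4.3694%
R_f = 4.51% − 0.50 × 4.3694% = 2.3253%
β_Zeller = Cov / Var(R_m) = 0.04883 / 0.03548 = 1.3763
E(R_Zeller) = R_f + β × MRP = 2.3253% + 1.3763 × 4.3694% = 8.34%

8.34%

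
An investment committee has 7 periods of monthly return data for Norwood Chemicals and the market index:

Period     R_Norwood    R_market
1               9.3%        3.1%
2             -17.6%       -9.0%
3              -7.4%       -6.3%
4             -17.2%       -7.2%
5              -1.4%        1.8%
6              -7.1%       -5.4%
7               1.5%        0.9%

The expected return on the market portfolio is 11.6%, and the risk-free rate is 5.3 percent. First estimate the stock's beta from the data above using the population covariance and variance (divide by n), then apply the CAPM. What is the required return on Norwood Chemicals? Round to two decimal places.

Mean R_i = (9.3 − 17.6 − 7.4 − 17.2 − 1.4 − 7.1 + 1.5) / 7 = -5.7000%
Mean R_m = (3.1 − 9.0 − 6.3 − 7.2 + 1.8 − 5.4 + 0.9) / 7 = -3.1571%
Σ(R_i − R̄_i)(R_m − R̄_m) = 268.8900  ⇒  Cov = 268.8900 / 7 = 38.4129
Σ(R_m − R̄_m)² = 145.5771  ⇒  Var(R_m) = 145.5771 / 7 = 20.7967
β = Cov / Var(R_m) = 38.4129 / 20.7967 = 1.8471
MRP = 11.6% − 5.3% = 6.30%
E(R) = R_f + β × MRP = 5.3% + 1.8471 × 6.3% = 16.94%

16.94%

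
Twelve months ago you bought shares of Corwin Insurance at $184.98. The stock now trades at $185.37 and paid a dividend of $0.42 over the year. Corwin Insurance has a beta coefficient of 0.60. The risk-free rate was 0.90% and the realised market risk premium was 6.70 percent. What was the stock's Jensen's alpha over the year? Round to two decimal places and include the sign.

-4.48%

Realised HPR = (P1 + D1 − P0) / P0 = (185.37 + 0.42 − 184.98) / 184.98 = 0.81 / 184.98 = 0.4379%
CAPM required = R_f + β·MRP = 0.90% + 0.60 × 6.70% = 4.9200%
α = realised − required = 0.4379% − 4.9200% = -4.48%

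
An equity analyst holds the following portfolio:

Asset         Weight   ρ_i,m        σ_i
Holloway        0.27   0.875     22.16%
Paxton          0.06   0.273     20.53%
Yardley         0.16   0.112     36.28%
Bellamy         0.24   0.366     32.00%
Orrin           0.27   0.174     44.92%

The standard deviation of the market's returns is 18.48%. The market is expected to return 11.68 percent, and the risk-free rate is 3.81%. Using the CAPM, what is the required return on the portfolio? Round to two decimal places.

8.56%

β_Holloway = 0.875 × 22.16% / 18.48% = 1.0492
β_Paxton = 0.273 × 20.53% / 18.48% = 0.3033
β_Yardley = 0.112 × 36.28% / 18.48% = 0.2199
β_Bellamy = 0.366 × 32.00% / 18.48% = 0.6338
β_Orrin = 0.174 × 44.92% / 18.48% = 0.4229
β_P = Σ w_i β_i = 0.27×1.0492 + 0.06×0.3033 + 0.16×0.2199 + 0.24×0.6338 + 0.27×0.4229 = 0.6030
MRP = 11.68% − 3.81% = 7.87%
E(R_P) = R_f + β_P × MRP = 3.81% + 0.6030 × 7.87% = 8.56%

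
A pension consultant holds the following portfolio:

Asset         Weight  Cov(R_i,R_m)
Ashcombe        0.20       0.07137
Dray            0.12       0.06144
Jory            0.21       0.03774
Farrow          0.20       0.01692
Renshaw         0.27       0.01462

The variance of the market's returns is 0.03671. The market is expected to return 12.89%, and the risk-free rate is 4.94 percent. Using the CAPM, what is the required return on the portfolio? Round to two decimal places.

12.93%

β_Ashcombe = 0.07137 / 0.03671 = 1.9442
β_Dray = 0.06144 / 0.03671 = 1.6737
β_Jory = 0.03774 / 0.03671 = 1.0281
β_Farrow = 0.01692 / 0.03671 = 0.4609
β_Renshaw = 0.01462 / 0.03671 = 0.3983
β_P = Σ w_i β_i = 0.20×1.9442 + 0.12×1.6737 + 0.21×1.0281 + 0.20×0.4609 + 0.27×0.3983 = 1.0053
MRP = 12.89% − 4.94% = 7.95%
E(R_P) = R_f + β_P × MRP = 4.94% + 1.0053 × 7.95% = 12.93%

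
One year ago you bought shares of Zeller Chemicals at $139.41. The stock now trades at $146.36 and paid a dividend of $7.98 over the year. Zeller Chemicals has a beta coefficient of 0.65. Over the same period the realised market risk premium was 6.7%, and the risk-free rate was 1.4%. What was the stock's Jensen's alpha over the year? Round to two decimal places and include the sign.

Realised HPR = (P1 + D1 − P0) / P0 = (146.36 + 7.98 − 139.41) / 139.41 = 14.93 / 139.41 = 10.7094%
CAPM required = R_f + β·MRP = 1.4% + 0.65 × 6.7% = 5.7550%
α = realised − required = 10.7094% − 5.7550% = +4.95%

+4.95%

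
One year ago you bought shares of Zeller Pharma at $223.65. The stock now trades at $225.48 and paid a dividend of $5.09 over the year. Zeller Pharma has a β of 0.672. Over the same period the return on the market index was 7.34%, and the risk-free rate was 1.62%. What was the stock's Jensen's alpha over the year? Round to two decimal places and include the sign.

Realised HPR = (P1 + D1 − P0) / P0 = (225.48 + 5.09 − 223.65) / 223.65 = 6.92 / 223.65 = 3.0941%
MRP = 7.34% − 1.62% = 5.72%
CAPM required = R_f + β·MRP = 1.62% + 0.672 × 5.72% = 5.46384%
α = realised − required = 3.0941% − 5.46384% = -2.37%

-2.37%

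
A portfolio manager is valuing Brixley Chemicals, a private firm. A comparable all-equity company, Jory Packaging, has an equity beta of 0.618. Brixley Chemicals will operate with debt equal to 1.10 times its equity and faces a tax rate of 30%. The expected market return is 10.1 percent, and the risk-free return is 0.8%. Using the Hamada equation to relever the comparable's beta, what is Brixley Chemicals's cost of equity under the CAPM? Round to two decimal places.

β_L = β_U × [1 + (1 − t)(D/E)] = 0.618 × [1 + (1 − 0.30) × 1.10]
    = 0.618 × [1 + 0.70 × 1.10] = 0.618 × 1.7700 = 1.0939
MRP = 10.1% − 0.8% = 9.30%
E(R) = R_f + β_L × MRP = 0.8% + 1.0939 × 9.3% = 10.97%

10.97%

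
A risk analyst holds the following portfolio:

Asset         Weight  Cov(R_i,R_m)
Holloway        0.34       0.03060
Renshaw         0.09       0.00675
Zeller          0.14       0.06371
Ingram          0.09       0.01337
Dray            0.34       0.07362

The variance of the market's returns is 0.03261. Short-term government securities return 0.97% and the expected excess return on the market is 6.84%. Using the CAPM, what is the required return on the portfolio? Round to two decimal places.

10.65%

β_Holloway = 0.03060 / 0.03261 = 0.9384
β_Renshaw = 0.00675 / 0.03261 = 0.2070
β_Zeller = 0.06371 / 0.03261 = 1.9537
β_Ingram = 0.01337 / 0.03261 = 0.4100
β_Dray = 0.07362 / 0.03261 = 2.2576
β_P = Σ w_i β_i = 0.34×0.9384 + 0.09×0.2070 + 0.14×1.9537 + 0.09×0.4100 + 0.34×2.2576 = 1.4157
E(R_P) = R_f + β_P × MRP = 0.97% + 1.4157 × 6.84% = 10.65%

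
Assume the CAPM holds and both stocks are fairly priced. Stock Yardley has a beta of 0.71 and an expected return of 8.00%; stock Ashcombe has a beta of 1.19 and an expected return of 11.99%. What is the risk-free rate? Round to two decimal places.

2.10%

Both satisfy E(R) = R_f + β·MRP, so the slope of the SML is
MRP = (11.99% − 8.00%) / (1.19 − 0.71) = 3.99% / 0.48 = 8.3125%
R_f = E(R_Yardley) − β_Yardley·MRP = 8.00% − 0.71 × 8.3125% = 2.0981%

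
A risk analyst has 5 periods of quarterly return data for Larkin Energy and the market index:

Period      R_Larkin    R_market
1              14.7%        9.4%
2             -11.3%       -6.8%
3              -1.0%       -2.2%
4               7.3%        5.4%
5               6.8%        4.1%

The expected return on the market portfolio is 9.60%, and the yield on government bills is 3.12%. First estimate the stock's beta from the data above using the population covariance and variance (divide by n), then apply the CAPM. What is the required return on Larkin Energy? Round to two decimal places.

Mean R_i = (14.7 − 11.3 − 1.0 + 7.3 + 6.8) / 5 = 3.3000%
Mean R_m = (9.4 − 6.8 − 2.2 + 5.4 + 4.1) / 5 = 1.9800%
Σ(R_i − R̄_i)(R_m − R̄_m) = 251.8500  ⇒  Cov = 251.8500 / 5 = 50.3700
Σ(R_m − R̄_m)² = 165.8080  ⇒  Var(R_m) = 165.8080 / 5 = 33.1616
β = Cov / Var(R_m) = 50.3700 / 33.1616 = 1.5189
MRP = 9.60% − 3.12% = 6.48%
E(R) = R_f + β × MRP = 3.12% + 1.5189 × 6.48% = 12.96%

12.96%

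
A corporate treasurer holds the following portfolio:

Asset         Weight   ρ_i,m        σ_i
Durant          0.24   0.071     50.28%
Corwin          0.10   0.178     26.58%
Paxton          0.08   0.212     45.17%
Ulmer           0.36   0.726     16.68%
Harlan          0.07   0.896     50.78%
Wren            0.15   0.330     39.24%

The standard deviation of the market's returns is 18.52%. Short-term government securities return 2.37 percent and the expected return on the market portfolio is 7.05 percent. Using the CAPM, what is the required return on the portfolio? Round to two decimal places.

5.30%

β_Durant = 0.071 × 50.28% / 18.52% = 0.1928
β_Corwin = 0.178 × 26.58% / 18.52% = 0.2555
β_Paxton = 0.212 × 45.17% / 18.52% = 0.5171
β_Ulmer = 0.726 × 16.68% / 18.52% = 0.6539
β_Harlan = 0.896 × 50.78% / 18.52% = 2.4567
β_Wren = 0.330 × 39.24% / 18.52% = 0.6992
β_P = Σ w_i β_i = 0.24×0.1928 + 0.10×0.2555 + 0.08×0.5171 + 0.36×0.6539 + 0.07×2.4567 + 0.15×0.6992 = 0.6254
MRP = 7.05% − 2.37% = 4.68%
E(R_P) = R_f + β_P × MRP = 2.37% + 0.6254 × 4.68% = 5.30%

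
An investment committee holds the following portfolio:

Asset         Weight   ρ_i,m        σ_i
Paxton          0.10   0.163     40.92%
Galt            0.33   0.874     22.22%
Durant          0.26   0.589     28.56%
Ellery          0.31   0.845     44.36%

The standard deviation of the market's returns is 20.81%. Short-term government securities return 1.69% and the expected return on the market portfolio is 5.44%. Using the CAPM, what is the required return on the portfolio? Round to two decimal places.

5.85%

β_Paxton = 0.163 × 40.92% / 20.81% = 0.3205
β_Galt = 0.874 × 22.22% / 20.81% = 0.9332
β_Durant = 0.589 × 28.56% / 20.81% = 0.8084
β_Ellery = 0.845 × 44.36% / 20.81% = 1.8013
β_P = Σ w_i β_i = 0.10×0.3205 + 0.33×0.9332 + 0.26×0.8084 + 0.31×1.8013 = 1.1086
MRP = 5.44% − 1.69% = 3.75%
E(R_P) = R_f + β_P × MRP = 1.69% + 1.1086 × 3.75% = 5.85%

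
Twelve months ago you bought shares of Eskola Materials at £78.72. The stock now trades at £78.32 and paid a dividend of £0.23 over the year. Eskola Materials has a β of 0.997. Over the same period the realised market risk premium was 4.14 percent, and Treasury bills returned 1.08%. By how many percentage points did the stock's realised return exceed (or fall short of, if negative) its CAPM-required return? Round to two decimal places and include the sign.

-5.42%

Realised HPR = (P1 + D1 − P0) / P0 = (78.32 + 0.23 − 78.72) / 78.72 = -0.17 / 78.72 = -0.2160%
CAPM required = R_f + β·MRP = 1.08% + 0.997 × 4.14% = 5.20758%
α = realised − required = -0.2160% − 5.20758% = -5.42%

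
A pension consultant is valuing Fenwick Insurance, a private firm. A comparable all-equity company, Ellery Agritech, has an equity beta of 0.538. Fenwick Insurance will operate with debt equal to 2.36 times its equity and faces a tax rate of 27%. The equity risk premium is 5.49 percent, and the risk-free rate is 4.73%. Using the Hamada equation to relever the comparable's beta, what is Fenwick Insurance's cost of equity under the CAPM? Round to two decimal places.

12.77%

β_L = β_U × [1 + (1 − t)(D/E)] = 0.538 × [1 + (1 − 0.27) × 2.36]
    = 0.538 × [1 + 0.73 × 2.36] = 0.538 × 2.7228 = 1.4649
E(R) = R_f + β_L × MRP = 4.73% + 1.4649 × 5.49% = 12.77%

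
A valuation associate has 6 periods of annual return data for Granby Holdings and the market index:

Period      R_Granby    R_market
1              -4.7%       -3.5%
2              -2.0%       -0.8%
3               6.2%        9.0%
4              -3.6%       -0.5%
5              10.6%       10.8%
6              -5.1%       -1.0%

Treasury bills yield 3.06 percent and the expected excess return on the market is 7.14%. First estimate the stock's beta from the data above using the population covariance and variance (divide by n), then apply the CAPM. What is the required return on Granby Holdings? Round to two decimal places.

Mean R_i = (-4.7 − 2.0 + 6.2 − 3.6 + 10.6 − 5.1) / 6 = 0.2333%
Mean R_m = (-3.5 − 0.8 + 9.0 − 0.5 + 10.8 − 1.0) / 6 = 2.3333%
Σ(R_i − R̄_i)(R_m − R̄_m) = 191.9633  ⇒  Cov = 191.9633 / 6 = 31.9939
Σ(R_m − R̄_m)² = 179.1133  ⇒  Var(R_m) = 179.1133 / 6 = 29.8522
β = Cov / Var(R_m) = 31.9939 / 29.8522 = 1.0717
E(R) = R_f + β × MRP = 3.06% + 1.0717 × 7.14% = 10.71%

10.71%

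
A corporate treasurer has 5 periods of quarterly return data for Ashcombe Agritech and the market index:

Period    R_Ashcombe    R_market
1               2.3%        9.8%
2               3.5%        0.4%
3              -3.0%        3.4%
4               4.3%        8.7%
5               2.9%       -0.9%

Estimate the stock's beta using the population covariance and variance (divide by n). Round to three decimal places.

Mean R_i = (2.3 + 3.5 − 3.0 + 4.3 + 2.9) / 5 = 2.0000%
Mean R_m = (9.8 + 0.4 + 3.4 + 8.7 − 0.9) / 5 = 4.2800%
Σ(R_i − R̄_i)(R_m − R̄_m) = 5.7400  ⇒  Cov = 5.7400 / 5 = 1.1480
Σ(R_m − R̄_m)² = 92.6680  ⇒  Var(R_m) = 92.6680 / 5 = 18.5336
β = Cov / Var(R_m) = 1.1480 / 18.5336 = 0.0619

0.062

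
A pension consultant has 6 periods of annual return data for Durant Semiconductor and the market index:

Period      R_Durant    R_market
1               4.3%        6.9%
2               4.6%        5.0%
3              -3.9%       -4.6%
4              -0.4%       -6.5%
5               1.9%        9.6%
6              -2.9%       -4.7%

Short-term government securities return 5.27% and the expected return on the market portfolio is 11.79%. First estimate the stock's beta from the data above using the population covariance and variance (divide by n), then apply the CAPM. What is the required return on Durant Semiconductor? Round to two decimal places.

7.98%

Mean R_i = (4.3 + 4.6 − 3.9 − 0.4 + 1.9 − 2.9) / 6 = 0.6000%
Mean R_m = (6.9 + 5.0 − 4.6 − 6.5 + 9.6 − 4.7) / 6 = 0.9500%
Σ(R_i − R̄_i)(R_m − R̄_m) = 101.6600  ⇒  Cov = 101.6600 / 6 = 16.9433
Σ(R_m − R̄_m)² = 244.8550  ⇒  Var(R_m) = 244.8550 / 6 = 40.8092
β = Cov / Var(R_m) = 16.9433 / 40.8092 = 0.4152
MRP = 11.79% − 5.27% = 6.52%
E(R) = R_f + β × MRP = 5.27% + 0.4152 × 6.52% = 7.98%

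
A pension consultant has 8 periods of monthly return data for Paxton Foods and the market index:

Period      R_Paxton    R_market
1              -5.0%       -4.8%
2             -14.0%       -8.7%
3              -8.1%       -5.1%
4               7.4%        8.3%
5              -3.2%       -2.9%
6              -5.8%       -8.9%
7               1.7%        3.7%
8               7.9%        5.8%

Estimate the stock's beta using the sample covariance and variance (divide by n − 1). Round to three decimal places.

1.074

Mean R_i = (-5.0 − 14.0 − 8.1 + 7.4 − 3.2 − 5.8 + 1.7 + 7.9) / 8 = -2.3875%
Mean R_m = (-4.8 − 8.7 − 5.1 + 8.3 − 2.9 − 8.9 + 3.7 + 5.8) / 8 = -1.5750%
Σ(R_i − R̄_i)(R_m − R̄_m) = 331.4575  ⇒  Cov = 331.4575 / 7 = 47.3511
Σ(R_m − R̄_m)² = 308.7350  ⇒  Var(R_m) = 308.7350 / 7 = 44.1050
β = Cov / Var(R_m) = 47.3511 / 44.1050 = 1.0736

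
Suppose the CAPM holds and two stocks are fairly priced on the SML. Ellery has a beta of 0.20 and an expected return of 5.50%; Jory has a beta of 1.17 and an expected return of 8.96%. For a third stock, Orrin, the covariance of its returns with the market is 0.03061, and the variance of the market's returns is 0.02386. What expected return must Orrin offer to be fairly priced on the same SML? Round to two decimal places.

MRP = (8.96% − 5.50%) / (1.17 − 0.20) = 3.5670%
R_f = 5.50% − 0.20 × 3.5670% = 4.7866%
β_Orrin = Cov / Var(R_m) = 0.03061 / 0.02386 = 1.2829
E(R_Orrin) = R_f + β × MRP = 4.7866% + 1.2829 × 3.5670% = 9.36%

9.36%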